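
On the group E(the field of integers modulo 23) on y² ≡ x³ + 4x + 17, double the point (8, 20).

tangent at (8, 20): λ = (3·8² + 4)/(2·20) ≡ 12/17. 17⁻¹ ≡ 19 (mod 23), so λ ≡ 12·19 ≡ 21.
  x = λ² - 8 - 8 = 441 - 16 ≡ 11; y = λ·(8 - 11) - 20 ≡ 9. → (11, 9)

(11, 9)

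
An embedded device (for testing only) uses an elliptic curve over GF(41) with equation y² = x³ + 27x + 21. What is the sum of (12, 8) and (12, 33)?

The two points share x = 12 and their y-coordinates satisfy 8 + 33 ≡ 0 (mod 41), so they are inverses. Their sum is the point at infinity.

O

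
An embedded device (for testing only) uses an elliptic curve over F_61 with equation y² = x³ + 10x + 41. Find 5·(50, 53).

(52, 36)

Write Q = (50, 53).
Double-and-add on 5 = (101)₂. Start with Q = (50, 53) for the leading 1-bit.
double: tangent at (50, 53): λ = (3·50² + 10)/(2·53) ≡ 7/45. 45⁻¹ ≡ 19 (mod 61), so λ ≡ 7·19 ≡ 11.
  x = λ² - 50 - 50 = 121 - 100 ≡ 21; y = λ·(50 - 21) - 53 ≡ 22. → (21, 22)
double: tangent at (21, 22): λ = (3·21² + 10)/(2·22) ≡ 52/44. 44⁻¹ ≡ 43 (mod 61), so λ ≡ 52·43 ≡ 40.
  x = λ² - 21 - 21 = 1600 - 42 ≡ 33; y = λ·(21 - 33) - 22 ≡ 47. → (33, 47)
add Q: (33, 47) + (50, 53). λ = (53 - 47)/(50 - 33) ≡ 6/17 mod 61. 17⁻¹ ≡ 18 (mod 61) since 17·18 = 306 ≡ 1, so λ ≡ 47.
  x = λ² - 33 - 50 = 2209 - 83 ≡ 52; y = λ·(33 - 52) - 47 ≡ 36. → (52, 36)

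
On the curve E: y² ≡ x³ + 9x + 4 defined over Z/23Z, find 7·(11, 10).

Write P = (11, 10).
Repeated addition: build up to 7P.
2P: tangent at (11, 10): λ = (3·11² + 9)/(2·10) ≡ 4/20. 20⁻¹ ≡ 15 (mod 23) since 20·15 = 300 ≡ 1, so λ ≡ 4·15 ≡ 14.
  x = λ² - 11 - 11 = 196 - 22 ≡ 13; y = λ·(11 - 13) - 10 ≡ 8. → (13, 8)
3P: (13, 8) + (11, 10). λ = (10 - 8)/(11 - 13) ≡ 2/21 mod 23. 21⁻¹ ≡ 11 (mod 23) since 21·11 = 231 ≡ 1, so λ ≡ 22.
  x = λ² - 13 - 11 = 484 - 24 ≡ 0; y = λ·(13 - 0) - 8 ≡ 2. → (0, 2)
4P: (0, 2) + (11, 10). λ = (10 - 2)/(11 - 0) ≡ 8/11 mod 23. 11⁻¹ ≡ 21 (mod 23), so λ ≡ 7.
  x = λ² - 0 - 11 = 49 - 11 ≡ 15; y = λ·(0 - 15) - 2 ≡ 8. → (15, 8)
5P: (15, 8) + (11, 10). λ = (10 - 8)/(11 - 15) ≡ 2/19 mod 23. 19⁻¹ ≡ 17 (mod 23) since 19·17 = 323 ≡ 1, so λ ≡ 11.
  x = λ² - 15 - 11 = 121 - 26 ≡ 3; y = λ·(15 - 3) - 8 ≡ 9. → (3, 9)
6P: (3, 9) + (11, 10). λ = (10 - 9)/(11 - 3) ≡ 1/8 mod 23. 8⁻¹ ≡ 3 (mod 23), so λ ≡ 3.
  x = λ² - 3 - 11 = 9 - 14 ≡ 18; y = λ·(3 - 18) - 9 ≡ 15. → (18, 15)
7P: (18, 15) + (11, 10). λ = (10 - 15)/(11 - 18) ≡ 18/16 mod 23. 16⁻¹ ≡ 13 (mod 23), so λ ≡ 4.
  x = λ² - 18 - 11 = 16 - 29 ≡ 10; y = λ·(18 - 10) - 15 ≡ 17. → (10, 17)

(10, 17)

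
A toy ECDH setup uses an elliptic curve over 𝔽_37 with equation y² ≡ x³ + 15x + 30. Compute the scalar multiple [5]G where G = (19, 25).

(6, 15)

Double-and-add on 5 = (101)₂. Start with G = (19, 25) for the leading 1-bit.
double: tangent at (19, 25): λ = (3·19² + 15)/(2·25) ≡ 25/13. 13⁻¹ ≡ 20 (mod 37) since 13·20 = 260 ≡ 1, so λ ≡ 25·20 ≡ 19.
  x = λ² - 19 - 19 = 361 - 38 ≡ 27; y = λ·(19 - 27) - 25 ≡ 8. → (27, 8)
double: tangent at (27, 8): λ = (3·27² + 15)/(2·8) ≡ 19/16. 16⁻¹ ≡ 7 (mod 37) since 16·7 = 112 ≡ 1, so λ ≡ 19·7 ≡ 22.
  x = λ² - 27 - 27 = 484 - 54 ≡ 23; y = λ·(27 - 23) - 8 ≡ 6. → (23, 6)
add G: (23, 6) + (19, 25). λ = (25 - 6)/(19 - 23) ≡ 19/33 mod 37. 33⁻¹ ≡ 9 (mod 37), so λ ≡ 23.
  x = λ² - 23 - 19 = 529 - 42 ≡ 6; y = λ·(23 - 6) - 6 ≡ 15. → (6, 15)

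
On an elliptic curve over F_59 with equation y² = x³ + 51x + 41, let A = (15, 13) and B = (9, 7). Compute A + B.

(15, 13) + (9, 7). λ = (7 - 13)/(9 - 15) ≡ 53/53 mod 59. 53⁻¹ ≡ 49 (mod 59) since 53·49 = 2597 ≡ 1, so λ ≡ 1.
  x = λ² - 15 - 9 = 1 - 24 ≡ 36; y = λ·(15 - 36) - 13 ≡ 25. → (36, 25)

(36, 25)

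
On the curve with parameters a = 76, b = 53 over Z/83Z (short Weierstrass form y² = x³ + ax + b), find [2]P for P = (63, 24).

(21, 55)

tangent at (63, 24): λ = (3·63² + 76)/(2·24) ≡ 31/48. 48⁻¹ ≡ 64 (mod 83), so λ ≡ 31·64 ≡ 75.
  x = λ² - 63 - 63 = 5625 - 126 ≡ 21; y = λ·(63 - 21) - 24 ≡ 55. → (21, 55)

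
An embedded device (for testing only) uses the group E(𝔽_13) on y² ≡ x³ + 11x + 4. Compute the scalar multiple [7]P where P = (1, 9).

Double-and-add on 7 = (111)₂. Start with P = (1, 9) for the leading 1-bit.
double: tangent at (1, 9): λ = (3·1² + 11)/(2·9) ≡ 1/5. 5⁻¹ ≡ 8 (mod 13), so λ ≡ 1·8 ≡ 8.
  x = λ² - 1 - 1 = 64 - 2 ≡ 10; y = λ·(1 - 10) - 9 ≡ 10. → (10, 10)
add P: (10, 10) + (1, 9). λ = (9 - 10)/(1 - 10) ≡ 12/4 mod 13. 4⁻¹ ≡ 10 (mod 13), so λ ≡ 3.
  x = λ² - 10 - 1 = 9 - 11 ≡ 11; y = λ·(10 - 11) - 10 ≡ 0. → (11, 0)
double: (11, 0) + (11, 0): same x and y₁ ≡ -y₂, so the sum is 𝒪.
add P: 𝒪 + (1, 9) = (1, 9) (identity).

(1, 9)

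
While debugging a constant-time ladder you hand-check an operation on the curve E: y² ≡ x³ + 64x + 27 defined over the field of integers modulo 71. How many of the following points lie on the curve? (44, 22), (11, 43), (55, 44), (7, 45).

4

(44, 22): 22² ≡ 58, rhs ≡ 58 → on.
(11, 43): 43² ≡ 3, rhs ≡ 3 → on.
(55, 44): 44² ≡ 19, rhs ≡ 19 → on.
(7, 45): 45² ≡ 37, rhs ≡ 37 → on.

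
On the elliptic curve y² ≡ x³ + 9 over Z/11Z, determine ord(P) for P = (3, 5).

12

2P: tangent at (3, 5): λ = (3·3² + 0)/(2·5) ≡ 5/10. 10⁻¹ ≡ 10 (mod 11) since 10·10 = 100 ≡ 1, so λ ≡ 5·10 ≡ 6.
  x = λ² - 3 - 3 = 36 - 6 ≡ 8; y = λ·(3 - 8) - 5 ≡ 9. → (8, 9)
3P: (8, 9) + (3, 5). λ = (5 - 9)/(3 - 8) ≡ 7/6 mod 11. 6⁻¹ ≡ 2 (mod 11), so λ ≡ 3.
  x = λ² - 8 - 3 = 9 - 11 ≡ 9; y = λ·(8 - 9) - 9 ≡ 10. → (9, 10)
4P: (9, 10) + (3, 5). λ = (5 - 10)/(3 - 9) ≡ 6/5 mod 11. 5⁻¹ ≡ 9 (mod 11), so λ ≡ 10.
  x = λ² - 9 - 3 = 100 - 12 ≡ 0; y = λ·(9 - 0) - 10 ≡ 3. → (0, 3)
5P: (0, 3) + (3, 5). λ = (5 - 3)/(3 - 0) ≡ 2/3 mod 11. 3⁻¹ ≡ 4 (mod 11) since 3·4 = 12 ≡ 1, so λ ≡ 8.
  x = λ² - 0 - 3 = 64 - 3 ≡ 6; y = λ·(0 - 6) - 3 ≡ 4. → (6, 4)
6P: (6, 4) + (3, 5). λ = (5 - 4)/(3 - 6) ≡ 1/8 mod 11. 8⁻¹ ≡ 7 (mod 11), so λ ≡ 7.
  x = λ² - 6 - 3 = 49 - 9 ≡ 7; y = λ·(6 - 7) - 4 ≡ 0. → (7, 0)
7P: (7, 0) + (3, 5). λ = (5 - 0)/(3 - 7) ≡ 5/7 mod 11. 7⁻¹ ≡ 8 (mod 11), so λ ≡ 7.
  x = λ² - 7 - 3 = 49 - 10 ≡ 6; y = λ·(7 - 6) - 0 ≡ 7. → (6, 7)
8P: (6, 7) + (3, 5). λ = (5 - 7)/(3 - 6) ≡ 9/8 mod 11. 8⁻¹ ≡ 7 (mod 11), so λ ≡ 8.
  x = λ² - 6 - 3 = 64 - 9 ≡ 0; y = λ·(6 - 0) - 7 ≡ 8. → (0, 8)
9P: (0, 8) + (3, 5). λ = (5 - 8)/(3 - 0) ≡ 8/3 mod 11. 3⁻¹ ≡ 4 (mod 11), so λ ≡ 10.
  x = λ² - 0 - 3 = 100 - 3 ≡ 9; y = λ·(0 - 9) - 8 ≡ 1. → (9, 1)
10P: (9, 1) + (3, 5). λ = (5 - 1)/(3 - 9) ≡ 4/5 mod 11. 5⁻¹ ≡ 9 (mod 11), so λ ≡ 3.
  x = λ² - 9 - 3 = 9 - 12 ≡ 8; y = λ·(9 - 8) - 1 ≡ 2. → (8, 2)
11P: (8, 2) + (3, 5). λ = (5 - 2)/(3 - 8) ≡ 3/6 mod 11. 6⁻¹ ≡ 2 (mod 11), so λ ≡ 6.
  x = λ² - 8 - 3 = 36 - 11 ≡ 3; y = λ·(8 - 3) - 2 ≡ 6. → (3, 6)
12P: (3, 6) + (3, 5): same x and y₁ ≡ -y₂, so the sum is O.
12P = O, so the order is 12.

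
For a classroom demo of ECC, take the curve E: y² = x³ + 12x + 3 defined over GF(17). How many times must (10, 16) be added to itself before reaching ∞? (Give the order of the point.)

2P: tangent at (10, 16): λ = (3·10² + 12)/(2·16) ≡ 6/15. 15⁻¹ ≡ 8 (mod 17), so λ ≡ 6·8 ≡ 14.
  x = λ² - 10 - 10 = 196 - 20 ≡ 6; y = λ·(10 - 6) - 16 ≡ 6. → (6, 6)
3P: (6, 6) + (10, 16). λ = (16 - 6)/(10 - 6) ≡ 10/4 mod 17. 4⁻¹ ≡ 13 (mod 17) since 4·13 = 52 ≡ 1, so λ ≡ 11.
  x = λ² - 6 - 10 = 121 - 16 ≡ 3; y = λ·(6 - 3) - 6 ≡ 10. → (3, 10)
4P: (3, 10) + (10, 16). λ = (16 - 10)/(10 - 3) ≡ 6/7 mod 17. 7⁻¹ ≡ 5 (mod 17), so λ ≡ 13.
  x = λ² - 3 - 10 = 169 - 13 ≡ 3; y = λ·(3 - 3) - 10 ≡ 7. → (3, 7)
5P: (3, 7) + (10, 16). λ = (16 - 7)/(10 - 3) ≡ 9/7 mod 17. 7⁻¹ ≡ 5 (mod 17) since 7·5 = 35 ≡ 1, so λ ≡ 11.
  x = λ² - 3 - 10 = 121 - 13 ≡ 6; y = λ·(3 - 6) - 7 ≡ 11. → (6, 11)
6P: (6, 11) + (10, 16). λ = (16 - 11)/(10 - 6) ≡ 5/4 mod 17. 4⁻¹ ≡ 13 (mod 17), so λ ≡ 14.
  x = λ² - 6 - 10 = 196 - 16 ≡ 10; y = λ·(6 - 10) - 11 ≡ 1. → (10, 1)
7P: (10, 1) + (10, 16): same x and y₁ ≡ -y₂, so the sum is ∞.
7P = ∞, so the order is 7.

7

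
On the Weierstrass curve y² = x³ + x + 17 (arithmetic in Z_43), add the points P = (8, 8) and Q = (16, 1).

(8, 8) + (16, 1). λ = (1 - 8)/(16 - 8) ≡ 36/8 mod 43. 8⁻¹ ≡ 27 (mod 43), so λ ≡ 26.
  x = λ² - 8 - 16 = 676 - 24 ≡ 7; y = λ·(8 - 7) - 8 ≡ 18. → (7, 18)

(7, 18)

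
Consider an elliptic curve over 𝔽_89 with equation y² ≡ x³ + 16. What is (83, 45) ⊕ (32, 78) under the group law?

(83, 45) + (32, 78). λ = (78 - 45)/(32 - 83) ≡ 33/38 mod 89. 38⁻¹ ≡ 82 (mod 89), so λ ≡ 36.
  x = λ² - 83 - 32 = 1296 - 115 ≡ 24; y = λ·(83 - 24) - 45 ≡ 32. → (24, 32)

(24, 32)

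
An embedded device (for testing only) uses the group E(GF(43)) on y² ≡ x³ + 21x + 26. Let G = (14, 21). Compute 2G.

tangent at (14, 21): λ = (3·14² + 21)/(2·21) ≡ 7/42. 42⁻¹ ≡ 42 (mod 43), so λ ≡ 7·42 ≡ 36.
  x = λ² - 14 - 14 = 1296 - 28 ≡ 21; y = λ·(14 - 21) - 21 ≡ 28. → (21, 28)

(21, 28)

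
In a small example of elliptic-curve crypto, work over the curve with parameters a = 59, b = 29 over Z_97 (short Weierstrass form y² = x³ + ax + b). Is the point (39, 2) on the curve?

y² = 2² ≡ 4; x³ + 59x + 29 = 61649 ≡ 54 (mod 97). 4 ≠ 54.

no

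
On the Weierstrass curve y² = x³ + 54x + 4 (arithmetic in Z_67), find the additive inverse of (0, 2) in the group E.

(0, 65)

-(0, 2) = (0, -2 mod 67) = (0, 65).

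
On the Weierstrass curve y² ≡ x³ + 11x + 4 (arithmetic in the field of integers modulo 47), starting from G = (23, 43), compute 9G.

(1, 43)

Double-and-add on 9 = (1001)₂. Start with G = (23, 43) for the leading 1-bit.
double: tangent at (23, 43): λ = (3·23² + 11)/(2·43) ≡ 0/39. 39⁻¹ ≡ 41 (mod 47) since 39·41 = 1599 ≡ 1, so λ ≡ 0·41 ≡ 0.
  x = λ² - 23 - 23 = 0 - 46 ≡ 1; y = λ·(23 - 1) - 43 ≡ 4. → (1, 4)
double: tangent at (1, 4): λ = (3·1² + 11)/(2·4) ≡ 14/8. 8⁻¹ ≡ 6 (mod 47), so λ ≡ 14·6 ≡ 37.
  x = λ² - 1 - 1 = 1369 - 2 ≡ 4; y = λ·(1 - 4) - 4 ≡ 26. → (4, 26)
double: tangent at (4, 26): λ = (3·4² + 11)/(2·26) ≡ 12/5. 5⁻¹ ≡ 19 (mod 47), so λ ≡ 12·19 ≡ 40.
  x = λ² - 4 - 4 = 1600 - 8 ≡ 41; y = λ·(4 - 41) - 26 ≡ 45. → (41, 45)
add G: (41, 45) + (23, 43). λ = (43 - 45)/(23 - 41) ≡ 45/29 mod 47. 29⁻¹ ≡ 13 (mod 47), so λ ≡ 21.
  x = λ² - 41 - 23 = 441 - 64 ≡ 1; y = λ·(41 - 1) - 45 ≡ 43. → (1, 43)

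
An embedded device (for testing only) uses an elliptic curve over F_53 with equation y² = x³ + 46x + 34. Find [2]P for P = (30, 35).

(6, 7)

tangent at (30, 35): λ = (3·30² + 46)/(2·35) ≡ 43/17. 17⁻¹ ≡ 25 (mod 53) since 17·25 = 425 ≡ 1, so λ ≡ 43·25 ≡ 15.
  x = λ² - 30 - 30 = 225 - 60 ≡ 6; y = λ·(30 - 6) - 35 ≡ 7. → (6, 7)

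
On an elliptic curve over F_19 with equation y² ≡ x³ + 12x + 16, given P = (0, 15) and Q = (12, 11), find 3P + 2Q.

(0, 4)

First 3P:
Repeated addition: build up to 3P.
2P: tangent at (0, 15): λ = (3·0² + 12)/(2·15) ≡ 12/11. 11⁻¹ ≡ 7 (mod 19), so λ ≡ 12·7 ≡ 8.
  x = λ² - 0 - 0 = 64 - 0 ≡ 7; y = λ·(0 - 7) - 15 ≡ 5. → (7, 5)
3P: (7, 5) + (0, 15). λ = (15 - 5)/(0 - 7) ≡ 10/12 mod 19. 12⁻¹ ≡ 8 (mod 19) since 12·8 = 96 ≡ 1, so λ ≡ 4.
  x = λ² - 7 - 0 = 16 - 7 ≡ 9; y = λ·(7 - 9) - 5 ≡ 6. → (9, 6)
3P = (9, 6).
Next 2Q:
Repeated addition: build up to 2Q.
2Q: tangent at (12, 11): λ = (3·12² + 12)/(2·11) ≡ 7/3. 3⁻¹ ≡ 13 (mod 19) since 3·13 = 39 ≡ 1, so λ ≡ 7·13 ≡ 15.
  x = λ² - 12 - 12 = 225 - 24 ≡ 11; y = λ·(12 - 11) - 11 ≡ 4. → (11, 4)
2Q = (11, 4).
Finally 3P + 2Q:
(9, 6) + (11, 4). λ = (4 - 6)/(11 - 9) ≡ 17/2 mod 19. 2⁻¹ ≡ 10 (mod 19), so λ ≡ 18.
  x = λ² - 9 - 11 = 324 - 20 ≡ 0; y = λ·(9 - 0) - 6 ≡ 4. → (0, 4)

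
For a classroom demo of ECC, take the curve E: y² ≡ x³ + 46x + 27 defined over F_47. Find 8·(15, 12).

(44, 35)

Write G = (15, 12).
Repeated addition: build up to 8G.
2G: tangent at (15, 12): λ = (3·15² + 46)/(2·12) ≡ 16/24. 24⁻¹ ≡ 2 (mod 47) since 24·2 = 48 ≡ 1, so λ ≡ 16·2 ≡ 32.
  x = λ² - 15 - 15 = 1024 - 30 ≡ 7; y = λ·(15 - 7) - 12 ≡ 9. → (7, 9)
3G: (7, 9) + (15, 12). λ = (12 - 9)/(15 - 7) ≡ 3/8 mod 47. 8⁻¹ ≡ 6 (mod 47), so λ ≡ 18.
  x = λ² - 7 - 15 = 324 - 22 ≡ 20; y = λ·(7 - 20) - 9 ≡ 39. → (20, 39)
4G: (20, 39) + (15, 12). λ = (12 - 39)/(15 - 20) ≡ 20/42 mod 47. 42⁻¹ ≡ 28 (mod 47) since 42·28 = 1176 ≡ 1, so λ ≡ 43.
  x = λ² - 20 - 15 = 1849 - 35 ≡ 28; y = λ·(20 - 28) - 39 ≡ 40. → (28, 40)
5G: (28, 40) + (15, 12). λ = (12 - 40)/(15 - 28) ≡ 19/34 mod 47. 34⁻¹ ≡ 18 (mod 47), so λ ≡ 13.
  x = λ² - 28 - 15 = 169 - 43 ≡ 32; y = λ·(28 - 32) - 40 ≡ 2. → (32, 2)
6G: (32, 2) + (15, 12). λ = (12 - 2)/(15 - 32) ≡ 10/30 mod 47. 30⁻¹ ≡ 11 (mod 47) since 30·11 = 330 ≡ 1, so λ ≡ 16.
  x = λ² - 32 - 15 = 256 - 47 ≡ 21; y = λ·(32 - 21) - 2 ≡ 33. → (21, 33)
7G: (21, 33) + (15, 12). λ = (12 - 33)/(15 - 21) ≡ 26/41 mod 47. 41⁻¹ ≡ 39 (mod 47), so λ ≡ 27.
  x = λ² - 21 - 15 = 729 - 36 ≡ 35; y = λ·(21 - 35) - 33 ≡ 12. → (35, 12)
8G: (35, 12) + (15, 12). λ = (12 - 12)/(15 - 35) ≡ 0/27 mod 47. 27⁻¹ ≡ 7 (mod 47) since 27·7 = 189 ≡ 1, so λ ≡ 0.
  x = λ² - 35 - 15 = 0 - 50 ≡ 44; y = λ·(35 - 44) - 12 ≡ 35. → (44, 35)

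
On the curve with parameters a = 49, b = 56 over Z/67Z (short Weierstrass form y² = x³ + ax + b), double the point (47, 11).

(65, 33)

tangent at (47, 11): λ = (3·47² + 49)/(2·11) ≡ 43/22. 22⁻¹ ≡ 64 (mod 67), so λ ≡ 43·64 ≡ 5.
  x = λ² - 47 - 47 = 25 - 94 ≡ 65; y = λ·(47 - 65) - 11 ≡ 33. → (65, 33)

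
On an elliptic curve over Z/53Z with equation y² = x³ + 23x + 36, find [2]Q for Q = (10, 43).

(43, 5)

tangent at (10, 43): λ = (3·10² + 23)/(2·43) ≡ 5/33. 33⁻¹ ≡ 45 (mod 53) since 33·45 = 1485 ≡ 1, so λ ≡ 5·45 ≡ 13.
  x = λ² - 10 - 10 = 169 - 20 ≡ 43; y = λ·(10 - 43) - 43 ≡ 5. → (43, 5)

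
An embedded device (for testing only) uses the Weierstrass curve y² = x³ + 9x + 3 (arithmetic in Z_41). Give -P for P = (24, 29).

(24, 12)

-(24, 29) = (24, -29 mod 41) = (24, 12).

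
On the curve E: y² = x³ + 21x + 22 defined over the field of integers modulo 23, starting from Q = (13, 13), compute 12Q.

(12, 1)

Double-and-add on 12 = (1100)₂. Start with Q = (13, 13) for the leading 1-bit.
double: tangent at (13, 13): λ = (3·13² + 21)/(2·13) ≡ 22/3. 3⁻¹ ≡ 8 (mod 23) since 3·8 = 24 ≡ 1, so λ ≡ 22·8 ≡ 15.
  x = λ² - 13 - 13 = 225 - 26 ≡ 15; y = λ·(13 - 15) - 13 ≡ 3. → (15, 3)
add Q: (15, 3) + (13, 13). λ = (13 - 3)/(13 - 15) ≡ 10/21 mod 23. 21⁻¹ ≡ 11 (mod 23) since 21·11 = 231 ≡ 1, so λ ≡ 18.
  x = λ² - 15 - 13 = 324 - 28 ≡ 20; y = λ·(15 - 20) - 3 ≡ 22. → (20, 22)
double: tangent at (20, 22): λ = (3·20² + 21)/(2·22) ≡ 2/21. 21⁻¹ ≡ 11 (mod 23), so λ ≡ 2·11 ≡ 22.
  x = λ² - 20 - 20 = 484 - 40 ≡ 7; y = λ·(20 - 7) - 22 ≡ 11. → (7, 11)
double: tangent at (7, 11): λ = (3·7² + 21)/(2·11) ≡ 7/22. 22⁻¹ ≡ 22 (mod 23), so λ ≡ 7·22 ≡ 16.
  x = λ² - 7 - 7 = 256 - 14 ≡ 12; y = λ·(7 - 12) - 11 ≡ 1. → (12, 1)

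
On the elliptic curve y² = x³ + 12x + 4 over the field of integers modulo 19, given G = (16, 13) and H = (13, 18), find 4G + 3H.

First 4G:
Double-and-add on 4 = (100)₂. Start with G = (16, 13) for the leading 1-bit.
double: tangent at (16, 13): λ = (3·16² + 12)/(2·13) ≡ 1/7. 7⁻¹ ≡ 11 (mod 19) since 7·11 = 77 ≡ 1, so λ ≡ 1·11 ≡ 11.
  x = λ² - 16 - 16 = 121 - 32 ≡ 13; y = λ·(16 - 13) - 13 ≡ 1. → (13, 1)
double: tangent at (13, 1): λ = (3·13² + 12)/(2·1) ≡ 6/2. 2⁻¹ ≡ 10 (mod 19), so λ ≡ 6·10 ≡ 3.
  x = λ² - 13 - 13 = 9 - 26 ≡ 2; y = λ·(13 - 2) - 1 ≡ 13. → (2, 13)
4G = (2, 13).
Next 3H:
Repeated addition: build up to 3H.
2H: tangent at (13, 18): λ = (3·13² + 12)/(2·18) ≡ 6/17. 17⁻¹ ≡ 9 (mod 19), so λ ≡ 6·9 ≡ 16.
  x = λ² - 13 - 13 = 256 - 26 ≡ 2; y = λ·(13 - 2) - 18 ≡ 6. → (2, 6)
3H: (2, 6) + (13, 18). λ = (18 - 6)/(13 - 2) ≡ 12/11 mod 19. 11⁻¹ ≡ 7 (mod 19), so λ ≡ 8.
  x = λ² - 2 - 13 = 64 - 15 ≡ 11; y = λ·(2 - 11) - 6 ≡ 17. → (11, 17)
3H = (11, 17).
Finally 4G + 3H:
(2, 13) + (11, 17). λ = (17 - 13)/(11 - 2) ≡ 4/9 mod 19. 9⁻¹ ≡ 17 (mod 19) since 9·17 = 153 ≡ 1, so λ ≡ 11.
  x = λ² - 2 - 11 = 121 - 13 ≡ 13; y = λ·(2 - 13) - 13 ≡ 18. → (13, 18)

(13, 18)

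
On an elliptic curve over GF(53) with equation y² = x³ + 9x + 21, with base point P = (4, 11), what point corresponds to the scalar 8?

Repeated addition: build up to 8P.
2P: tangent at (4, 11): λ = (3·4² + 9)/(2·11) ≡ 4/22. 22⁻¹ ≡ 41 (mod 53), so λ ≡ 4·41 ≡ 5.
  x = λ² - 4 - 4 = 25 - 8 ≡ 17; y = λ·(4 - 17) - 11 ≡ 30. → (17, 30)
3P: (17, 30) + (4, 11). λ = (11 - 30)/(4 - 17) ≡ 34/40 mod 53. 40⁻¹ ≡ 4 (mod 53), so λ ≡ 30.
  x = λ² - 17 - 4 = 900 - 21 ≡ 31; y = λ·(17 - 31) - 30 ≡ 27. → (31, 27)
4P: (31, 27) + (4, 11). λ = (11 - 27)/(4 - 31) ≡ 37/26 mod 53. 26⁻¹ ≡ 51 (mod 53), so λ ≡ 32.
  x = λ² - 31 - 4 = 1024 - 35 ≡ 35; y = λ·(31 - 35) - 27 ≡ 4. → (35, 4)
5P: (35, 4) + (4, 11). λ = (11 - 4)/(4 - 35) ≡ 7/22 mod 53. 22⁻¹ ≡ 41 (mod 53), so λ ≡ 22.
  x = λ² - 35 - 4 = 484 - 39 ≡ 21; y = λ·(35 - 21) - 4 ≡ 39. → (21, 39)
6P: (21, 39) + (4, 11). λ = (11 - 39)/(4 - 21) ≡ 25/36 mod 53. 36⁻¹ ≡ 28 (mod 53), so λ ≡ 11.
  x = λ² - 21 - 4 = 121 - 25 ≡ 43; y = λ·(21 - 43) - 39 ≡ 37. → (43, 37)
7P: (43, 37) + (4, 11). λ = (11 - 37)/(4 - 43) ≡ 27/14 mod 53. 14⁻¹ ≡ 19 (mod 53) since 14·19 = 266 ≡ 1, so λ ≡ 36.
  x = λ² - 43 - 4 = 1296 - 47 ≡ 30; y = λ·(43 - 30) - 37 ≡ 7. → (30, 7)
8P: (30, 7) + (4, 11). λ = (11 - 7)/(4 - 30) ≡ 4/27 mod 53. 27⁻¹ ≡ 2 (mod 53), so λ ≡ 8.
  x = λ² - 30 - 4 = 64 - 34 ≡ 30; y = λ·(30 - 30) - 7 ≡ 46. → (30, 46)

(30, 46)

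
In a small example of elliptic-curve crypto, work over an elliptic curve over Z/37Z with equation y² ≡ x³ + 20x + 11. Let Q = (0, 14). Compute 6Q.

(25, 35)

Repeated addition: build up to 6Q.
2Q: tangent at (0, 14): λ = (3·0² + 20)/(2·14) ≡ 20/28. 28⁻¹ ≡ 4 (mod 37) since 28·4 = 112 ≡ 1, so λ ≡ 20·4 ≡ 6.
  x = λ² - 0 - 0 = 36 - 0 ≡ 36; y = λ·(0 - 36) - 14 ≡ 29. → (36, 29)
3Q: (36, 29) + (0, 14). λ = (14 - 29)/(0 - 36) ≡ 22/1 mod 37. 1⁻¹ ≡ 1 (mod 37) since 1·1 = 1 ≡ 1, so λ ≡ 22.
  x = λ² - 36 - 0 = 484 - 36 ≡ 4; y = λ·(36 - 4) - 29 ≡ 9. → (4, 9)
4Q: (4, 9) + (0, 14). λ = (14 - 9)/(0 - 4) ≡ 5/33 mod 37. 33⁻¹ ≡ 9 (mod 37), so λ ≡ 8.
  x = λ² - 4 - 0 = 64 - 4 ≡ 23; y = λ·(4 - 23) - 9 ≡ 24. → (23, 24)
5Q: (23, 24) + (0, 14). λ = (14 - 24)/(0 - 23) ≡ 27/14 mod 37. 14⁻¹ ≡ 8 (mod 37), so λ ≡ 31.
  x = λ² - 23 - 0 = 961 - 23 ≡ 13; y = λ·(23 - 13) - 24 ≡ 27. → (13, 27)
6Q: (13, 27) + (0, 14). λ = (14 - 27)/(0 - 13) ≡ 24/24 mod 37. 24⁻¹ ≡ 17 (mod 37), so λ ≡ 1.
  x = λ² - 13 - 0 = 1 - 13 ≡ 25; y = λ·(13 - 25) - 27 ≡ 35. → (25, 35)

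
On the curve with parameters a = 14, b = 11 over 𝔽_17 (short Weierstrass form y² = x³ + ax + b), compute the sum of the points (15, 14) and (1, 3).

(5, 6)

(15, 14) + (1, 3). λ = (3 - 14)/(1 - 15) ≡ 6/3 mod 17. 3⁻¹ ≡ 6 (mod 17) since 3·6 = 18 ≡ 1, so λ ≡ 2.
  x = λ² - 15 - 1 = 4 - 16 ≡ 5; y = λ·(15 - 5) - 14 ≡ 6. → (5, 6)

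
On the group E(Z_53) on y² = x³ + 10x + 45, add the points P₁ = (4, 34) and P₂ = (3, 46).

(4, 34) + (3, 46). λ = (46 - 34)/(3 - 4) ≡ 12/52 mod 53. 52⁻¹ ≡ 52 (mod 53) since 52·52 = 2704 ≡ 1, so λ ≡ 41.
  x = λ² - 4 - 3 = 1681 - 7 ≡ 31; y = λ·(4 - 31) - 34 ≡ 25. → (31, 25)

(31, 25)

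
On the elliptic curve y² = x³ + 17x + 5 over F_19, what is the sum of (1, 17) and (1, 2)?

The two points share x = 1 and their y-coordinates satisfy 17 + 2 ≡ 0 (mod 19), so they are inverses. Their sum is 𝒪.

O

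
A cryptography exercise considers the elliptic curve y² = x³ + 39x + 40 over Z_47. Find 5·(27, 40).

(26, 26)

Write G = (27, 40).
Repeated addition: build up to 5G.
2G: tangent at (27, 40): λ = (3·27² + 39)/(2·40) ≡ 17/33. 33⁻¹ ≡ 10 (mod 47) since 33·10 = 330 ≡ 1, so λ ≡ 17·10 ≡ 29.
  x = λ² - 27 - 27 = 841 - 54 ≡ 35; y = λ·(27 - 35) - 40 ≡ 10. → (35, 10)
3G: (35, 10) + (27, 40). λ = (40 - 10)/(27 - 35) ≡ 30/39 mod 47. 39⁻¹ ≡ 41 (mod 47) since 39·41 = 1599 ≡ 1, so λ ≡ 8.
  x = λ² - 35 - 27 = 64 - 62 ≡ 2; y = λ·(35 - 2) - 10 ≡ 19. → (2, 19)
4G: (2, 19) + (27, 40). λ = (40 - 19)/(27 - 2) ≡ 21/25 mod 47. 25⁻¹ ≡ 32 (mod 47), so λ ≡ 14.
  x = λ² - 2 - 27 = 196 - 29 ≡ 26; y = λ·(2 - 26) - 19 ≡ 21. → (26, 21)
5G: (26, 21) + (27, 40). λ = (40 - 21)/(27 - 26) ≡ 19/1 mod 47. 1⁻¹ ≡ 1 (mod 47), so λ ≡ 19.
  x = λ² - 26 - 27 = 361 - 53 ≡ 26; y = λ·(26 - 26) - 21 ≡ 26. → (26, 26)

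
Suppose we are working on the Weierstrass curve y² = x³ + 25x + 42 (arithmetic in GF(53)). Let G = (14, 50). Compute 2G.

tangent at (14, 50): λ = (3·14² + 25)/(2·50) ≡ 30/47. 47⁻¹ ≡ 44 (mod 53), so λ ≡ 30·44 ≡ 48.
  x = λ² - 14 - 14 = 2304 - 28 ≡ 50; y = λ·(14 - 50) - 50 ≡ 24. → (50, 24)

(50, 24)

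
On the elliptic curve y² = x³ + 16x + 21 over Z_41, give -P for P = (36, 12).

(36, 29)

-(36, 12) = (36, -12 mod 41) = (36, 29).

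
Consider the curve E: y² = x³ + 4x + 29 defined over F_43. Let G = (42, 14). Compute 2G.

(37, 41)

tangent at (42, 14): λ = (3·42² + 4)/(2·14) ≡ 7/28. 28⁻¹ ≡ 20 (mod 43) since 28·20 = 560 ≡ 1, so λ ≡ 7·20 ≡ 11.
  x = λ² - 42 - 42 = 121 - 84 ≡ 37; y = λ·(42 - 37) - 14 ≡ 41. → (37, 41)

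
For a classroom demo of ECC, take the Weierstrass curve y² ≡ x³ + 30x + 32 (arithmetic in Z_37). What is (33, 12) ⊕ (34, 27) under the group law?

(10, 0)

(33, 12) + (34, 27). λ = (27 - 12)/(34 - 33) ≡ 15/1 mod 37. 1⁻¹ ≡ 1 (mod 37) since 1·1 = 1 ≡ 1, so λ ≡ 15.
  x = λ² - 33 - 34 = 225 - 67 ≡ 10; y = λ·(33 - 10) - 12 ≡ 0. → (10, 0)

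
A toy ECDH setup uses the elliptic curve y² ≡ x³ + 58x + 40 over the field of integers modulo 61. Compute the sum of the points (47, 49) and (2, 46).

(28, 58)

(47, 49) + (2, 46). λ = (46 - 49)/(2 - 47) ≡ 58/16 mod 61. 16⁻¹ ≡ 42 (mod 61) since 16·42 = 672 ≡ 1, so λ ≡ 57.
  x = λ² - 47 - 2 = 3249 - 49 ≡ 28; y = λ·(47 - 28) - 49 ≡ 58. → (28, 58)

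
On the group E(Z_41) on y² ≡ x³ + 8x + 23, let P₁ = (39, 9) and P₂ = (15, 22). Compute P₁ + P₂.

(10, 18)

(39, 9) + (15, 22). λ = (22 - 9)/(15 - 39) ≡ 13/17 mod 41. 17⁻¹ ≡ 29 (mod 41) since 17·29 = 493 ≡ 1, so λ ≡ 8.
  x = λ² - 39 - 15 = 64 - 54 ≡ 10; y = λ·(39 - 10) - 9 ≡ 18. → (10, 18)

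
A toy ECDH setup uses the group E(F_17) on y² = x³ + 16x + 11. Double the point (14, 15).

tangent at (14, 15): λ = (3·14² + 16)/(2·15) ≡ 9/13. 13⁻¹ ≡ 4 (mod 17) since 13·4 = 52 ≡ 1, so λ ≡ 9·4 ≡ 2.
  x = λ² - 14 - 14 = 4 - 28 ≡ 10; y = λ·(14 - 10) - 15 ≡ 10. → (10, 10)

(10, 10)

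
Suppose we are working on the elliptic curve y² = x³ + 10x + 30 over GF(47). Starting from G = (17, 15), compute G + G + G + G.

Double-and-add on 4 = (100)₂. Start with G = (17, 15) for the leading 1-bit.
double: tangent at (17, 15): λ = (3·17² + 10)/(2·15) ≡ 31/30. 30⁻¹ ≡ 11 (mod 47), so λ ≡ 31·11 ≡ 12.
  x = λ² - 17 - 17 = 144 - 34 ≡ 16; y = λ·(17 - 16) - 15 ≡ 44. → (16, 44)
double: tangent at (16, 44): λ = (3·16² + 10)/(2·44) ≡ 26/41. 41⁻¹ ≡ 39 (mod 47), so λ ≡ 26·39 ≡ 27.
  x = λ² - 16 - 16 = 729 - 32 ≡ 39; y = λ·(16 - 39) - 44 ≡ 40. → (39, 40)

(39, 40)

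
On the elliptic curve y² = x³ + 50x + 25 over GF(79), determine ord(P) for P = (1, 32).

2P: tangent at (1, 32): λ = (3·1² + 50)/(2·32) ≡ 53/64. 64⁻¹ ≡ 21 (mod 79), so λ ≡ 53·21 ≡ 7.
  x = λ² - 1 - 1 = 49 - 2 ≡ 47; y = λ·(1 - 47) - 32 ≡ 41. → (47, 41)
3P: (47, 41) + (1, 32). λ = (32 - 41)/(1 - 47) ≡ 70/33 mod 79. 33⁻¹ ≡ 12 (mod 79), so λ ≡ 50.
  x = λ² - 47 - 1 = 2500 - 48 ≡ 3; y = λ·(47 - 3) - 41 ≡ 26. → (3, 26)
4P: (3, 26) + (1, 32). λ = (32 - 26)/(1 - 3) ≡ 6/77 mod 79. 77⁻¹ ≡ 39 (mod 79) since 77·39 = 3003 ≡ 1, so λ ≡ 76.
  x = λ² - 3 - 1 = 5776 - 4 ≡ 5; y = λ·(3 - 5) - 26 ≡ 59. → (5, 59)
5P: (5, 59) + (1, 32). λ = (32 - 59)/(1 - 5) ≡ 52/75 mod 79. 75⁻¹ ≡ 59 (mod 79), so λ ≡ 66.
  x = λ² - 5 - 1 = 4356 - 6 ≡ 5; y = λ·(5 - 5) - 59 ≡ 20. → (5, 20)
6P: (5, 20) + (1, 32). λ = (32 - 20)/(1 - 5) ≡ 12/75 mod 79. 75⁻¹ ≡ 59 (mod 79), so λ ≡ 76.
  x = λ² - 5 - 1 = 5776 - 6 ≡ 3; y = λ·(5 - 3) - 20 ≡ 53. → (3, 53)
7P: (3, 53) + (1, 32). λ = (32 - 53)/(1 - 3) ≡ 58/77 mod 79. 77⁻¹ ≡ 39 (mod 79), so λ ≡ 50.
  x = λ² - 3 - 1 = 2500 - 4 ≡ 47; y = λ·(3 - 47) - 53 ≡ 38. → (47, 38)
8P: (47, 38) + (1, 32). λ = (32 - 38)/(1 - 47) ≡ 73/33 mod 79. 33⁻¹ ≡ 12 (mod 79), so λ ≡ 7.
  x = λ² - 47 - 1 = 49 - 48 ≡ 1; y = λ·(47 - 1) - 38 ≡ 47. → (1, 47)
9P: (1, 47) + (1, 32): same x and y₁ ≡ -y₂, so the sum is 𝒪.
9P = 𝒪, so the order is 9.

9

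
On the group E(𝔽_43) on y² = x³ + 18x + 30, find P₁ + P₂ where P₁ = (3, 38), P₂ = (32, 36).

(3, 38) + (32, 36). λ = (36 - 38)/(32 - 3) ≡ 41/29 mod 43. 29⁻¹ ≡ 3 (mod 43) since 29·3 = 87 ≡ 1, so λ ≡ 37.
  x = λ² - 3 - 32 = 1369 - 35 ≡ 1; y = λ·(3 - 1) - 38 ≡ 36. → (1, 36)

(1, 36)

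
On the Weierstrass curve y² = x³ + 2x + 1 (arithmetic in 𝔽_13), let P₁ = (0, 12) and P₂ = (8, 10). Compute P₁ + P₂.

(1, 11)

(0, 12) + (8, 10). λ = (10 - 12)/(8 - 0) ≡ 11/8 mod 13. 8⁻¹ ≡ 5 (mod 13), so λ ≡ 3.
  x = λ² - 0 - 8 = 9 - 8 ≡ 1; y = λ·(0 - 1) - 12 ≡ 11. → (1, 11)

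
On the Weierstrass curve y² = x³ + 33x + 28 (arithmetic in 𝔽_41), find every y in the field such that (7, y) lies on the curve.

x³ + 33x + 28 = 602 ≡ 28 (mod 41).
28 is a non-residue mod 41; no y exists.

none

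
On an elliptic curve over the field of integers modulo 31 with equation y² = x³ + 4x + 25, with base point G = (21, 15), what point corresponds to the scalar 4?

Repeated addition: build up to 4G.
2G: tangent at (21, 15): λ = (3·21² + 4)/(2·15) ≡ 25/30. 30⁻¹ ≡ 30 (mod 31) since 30·30 = 900 ≡ 1, so λ ≡ 25·30 ≡ 6.
  x = λ² - 21 - 21 = 36 - 42 ≡ 25; y = λ·(21 - 25) - 15 ≡ 23. → (25, 23)
3G: (25, 23) + (21, 15). λ = (15 - 23)/(21 - 25) ≡ 23/27 mod 31. 27⁻¹ ≡ 23 (mod 31), so λ ≡ 2.
  x = λ² - 25 - 21 = 4 - 46 ≡ 20; y = λ·(25 - 20) - 23 ≡ 18. → (20, 18)
4G: (20, 18) + (21, 15). λ = (15 - 18)/(21 - 20) ≡ 28/1 mod 31. 1⁻¹ ≡ 1 (mod 31) since 1·1 = 1 ≡ 1, so λ ≡ 28.
  x = λ² - 20 - 21 = 784 - 41 ≡ 30; y = λ·(20 - 30) - 18 ≡ 12. → (30, 12)

(30, 12)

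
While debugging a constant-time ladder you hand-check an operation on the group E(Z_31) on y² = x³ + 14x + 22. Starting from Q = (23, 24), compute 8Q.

(30, 21)

Double-and-add on 8 = (1000)₂. Start with Q = (23, 24) for the leading 1-bit.
double: tangent at (23, 24): λ = (3·23² + 14)/(2·24) ≡ 20/17. 17⁻¹ ≡ 11 (mod 31) since 17·11 = 187 ≡ 1, so λ ≡ 20·11 ≡ 3.
  x = λ² - 23 - 23 = 9 - 46 ≡ 25; y = λ·(23 - 25) - 24 ≡ 1. → (25, 1)
double: tangent at (25, 1): λ = (3·25² + 14)/(2·1) ≡ 29/2. 2⁻¹ ≡ 16 (mod 31) since 2·16 = 32 ≡ 1, so λ ≡ 29·16 ≡ 30.
  x = λ² - 25 - 25 = 900 - 50 ≡ 13; y = λ·(25 - 13) - 1 ≡ 18. → (13, 18)
double: tangent at (13, 18): λ = (3·13² + 14)/(2·18) ≡ 25/5. 5⁻¹ ≡ 25 (mod 31) since 5·25 = 125 ≡ 1, so λ ≡ 25·25 ≡ 5.
  x = λ² - 13 - 13 = 25 - 26 ≡ 30; y = λ·(13 - 30) - 18 ≡ 21. → (30, 21)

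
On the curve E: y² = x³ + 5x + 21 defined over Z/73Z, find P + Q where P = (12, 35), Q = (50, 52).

(34, 32)

(12, 35) + (50, 52). λ = (52 - 35)/(50 - 12) ≡ 17/38 mod 73. 38⁻¹ ≡ 25 (mod 73), so λ ≡ 60.
  x = λ² - 12 - 50 = 3600 - 62 ≡ 34; y = λ·(12 - 34) - 35 ≡ 32. → (34, 32)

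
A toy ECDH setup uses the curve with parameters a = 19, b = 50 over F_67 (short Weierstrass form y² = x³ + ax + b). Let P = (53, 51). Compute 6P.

(17, 44)

Double-and-add on 6 = (110)₂. Start with P = (53, 51) for the leading 1-bit.
double: tangent at (53, 51): λ = (3·53² + 19)/(2·51) ≡ 4/35. 35⁻¹ ≡ 23 (mod 67) since 35·23 = 805 ≡ 1, so λ ≡ 4·23 ≡ 25.
  x = λ² - 53 - 53 = 625 - 106 ≡ 50; y = λ·(53 - 50) - 51 ≡ 24. → (50, 24)
add P: (50, 24) + (53, 51). λ = (51 - 24)/(53 - 50) ≡ 27/3 mod 67. 3⁻¹ ≡ 45 (mod 67), so λ ≡ 9.
  x = λ² - 50 - 53 = 81 - 103 ≡ 45; y = λ·(50 - 45) - 24 ≡ 21. → (45, 21)
double: tangent at (45, 21): λ = (3·45² + 19)/(2·21) ≡ 64/42. 42⁻¹ ≡ 8 (mod 67) since 42·8 = 336 ≡ 1, so λ ≡ 64·8 ≡ 43.
  x = λ² - 45 - 45 = 1849 - 90 ≡ 17; y = λ·(45 - 17) - 21 ≡ 44. → (17, 44)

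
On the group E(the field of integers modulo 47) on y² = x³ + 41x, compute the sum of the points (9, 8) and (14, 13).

(9, 8) + (14, 13). λ = (13 - 8)/(14 - 9) ≡ 5/5 mod 47. 5⁻¹ ≡ 19 (mod 47), so λ ≡ 1.
  x = λ² - 9 - 14 = 1 - 23 ≡ 25; y = λ·(9 - 25) - 8 ≡ 23. → (25, 23)

(25, 23)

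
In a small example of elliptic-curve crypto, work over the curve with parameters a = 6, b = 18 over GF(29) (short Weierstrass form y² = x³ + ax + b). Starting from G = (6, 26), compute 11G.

(10, 11)

Repeated addition: build up to 11G.
2G: tangent at (6, 26): λ = (3·6² + 6)/(2·26) ≡ 27/23. 23⁻¹ ≡ 24 (mod 29) since 23·24 = 552 ≡ 1, so λ ≡ 27·24 ≡ 10.
  x = λ² - 6 - 6 = 100 - 12 ≡ 1; y = λ·(6 - 1) - 26 ≡ 24. → (1, 24)
3G: (1, 24) + (6, 26). λ = (26 - 24)/(6 - 1) ≡ 2/5 mod 29. 5⁻¹ ≡ 6 (mod 29), so λ ≡ 12.
  x = λ² - 1 - 6 = 144 - 7 ≡ 21; y = λ·(1 - 21) - 24 ≡ 26. → (21, 26)
4G: (21, 26) + (6, 26). λ = (26 - 26)/(6 - 21) ≡ 0/14 mod 29. 14⁻¹ ≡ 27 (mod 29) since 14·27 = 378 ≡ 1, so λ ≡ 0.
  x = λ² - 21 - 6 = 0 - 27 ≡ 2; y = λ·(21 - 2) - 26 ≡ 3. → (2, 3)
5G: (2, 3) + (6, 26). λ = (26 - 3)/(6 - 2) ≡ 23/4 mod 29. 4⁻¹ ≡ 22 (mod 29) since 4·22 = 88 ≡ 1, so λ ≡ 13.
  x = λ² - 2 - 6 = 169 - 8 ≡ 16; y = λ·(2 - 16) - 3 ≡ 18. → (16, 18)
6G: (16, 18) + (6, 26). λ = (26 - 18)/(6 - 16) ≡ 8/19 mod 29. 19⁻¹ ≡ 26 (mod 29), so λ ≡ 5.
  x = λ² - 16 - 6 = 25 - 22 ≡ 3; y = λ·(16 - 3) - 18 ≡ 18. → (3, 18)
7G: (3, 18) + (6, 26). λ = (26 - 18)/(6 - 3) ≡ 8/3 mod 29. 3⁻¹ ≡ 10 (mod 29) since 3·10 = 30 ≡ 1, so λ ≡ 22.
  x = λ² - 3 - 6 = 484 - 9 ≡ 11; y = λ·(3 - 11) - 18 ≡ 9. → (11, 9)
8G: (11, 9) + (6, 26). λ = (26 - 9)/(6 - 11) ≡ 17/24 mod 29. 24⁻¹ ≡ 23 (mod 29), so λ ≡ 14.
  x = λ² - 11 - 6 = 196 - 17 ≡ 5; y = λ·(11 - 5) - 9 ≡ 17. → (5, 17)
9G: (5, 17) + (6, 26). λ = (26 - 17)/(6 - 5) ≡ 9/1 mod 29. 1⁻¹ ≡ 1 (mod 29) since 1·1 = 1 ≡ 1, so λ ≡ 9.
  x = λ² - 5 - 6 = 81 - 11 ≡ 12; y = λ·(5 - 12) - 17 ≡ 7. → (12, 7)
10G: (12, 7) + (6, 26). λ = (26 - 7)/(6 - 12) ≡ 19/23 mod 29. 23⁻¹ ≡ 24 (mod 29), so λ ≡ 21.
  x = λ² - 12 - 6 = 441 - 18 ≡ 17; y = λ·(12 - 17) - 7 ≡ 4. → (17, 4)
11G: (17, 4) + (6, 26). λ = (26 - 4)/(6 - 17) ≡ 22/18 mod 29. 18⁻¹ ≡ 21 (mod 29) since 18·21 = 378 ≡ 1, so λ ≡ 27.
  x = λ² - 17 - 6 = 729 - 23 ≡ 10; y = λ·(17 - 10) - 4 ≡ 11. → (10, 11)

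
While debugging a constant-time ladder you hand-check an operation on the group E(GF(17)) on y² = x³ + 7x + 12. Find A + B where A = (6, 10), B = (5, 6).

(5, 11)

(6, 10) + (5, 6). λ = (6 - 10)/(5 - 6) ≡ 13/16 mod 17. 16⁻¹ ≡ 16 (mod 17), so λ ≡ 4.
  x = λ² - 6 - 5 = 16 - 11 ≡ 5; y = λ·(6 - 5) - 10 ≡ 11. → (5, 11)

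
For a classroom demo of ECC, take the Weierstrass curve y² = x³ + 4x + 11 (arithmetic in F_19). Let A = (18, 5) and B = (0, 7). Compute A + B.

(5, 2)

(18, 5) + (0, 7). λ = (7 - 5)/(0 - 18) ≡ 2/1 mod 19. 1⁻¹ ≡ 1 (mod 19), so λ ≡ 2.
  x = λ² - 18 - 0 = 4 - 18 ≡ 5; y = λ·(18 - 5) - 5 ≡ 2. → (5, 2)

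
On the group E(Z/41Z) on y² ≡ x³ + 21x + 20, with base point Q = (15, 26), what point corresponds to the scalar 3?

Repeated addition: build up to 3Q.
2Q: tangent at (15, 26): λ = (3·15² + 21)/(2·26) ≡ 40/11. 11⁻¹ ≡ 15 (mod 41), so λ ≡ 40·15 ≡ 26.
  x = λ² - 15 - 15 = 676 - 30 ≡ 31; y = λ·(15 - 31) - 26 ≡ 9. → (31, 9)
3Q: (31, 9) + (15, 26). λ = (26 - 9)/(15 - 31) ≡ 17/25 mod 41. 25⁻¹ ≡ 23 (mod 41), so λ ≡ 22.
  x = λ² - 31 - 15 = 484 - 46 ≡ 28; y = λ·(31 - 28) - 9 ≡ 16. → (28, 16)

(28, 16)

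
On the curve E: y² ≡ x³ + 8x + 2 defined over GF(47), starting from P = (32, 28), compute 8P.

Double-and-add on 8 = (1000)₂. Start with P = (32, 28) for the leading 1-bit.
double: tangent at (32, 28): λ = (3·32² + 8)/(2·28) ≡ 25/9. 9⁻¹ ≡ 21 (mod 47) since 9·21 = 189 ≡ 1, so λ ≡ 25·21 ≡ 8.
  x = λ² - 32 - 32 = 64 - 64 ≡ 0; y = λ·(32 - 0) - 28 ≡ 40. → (0, 40)
double: tangent at (0, 40): λ = (3·0² + 8)/(2·40) ≡ 8/33. 33⁻¹ ≡ 10 (mod 47), so λ ≡ 8·10 ≡ 33.
  x = λ² - 0 - 0 = 1089 - 0 ≡ 8; y = λ·(0 - 8) - 40 ≡ 25. → (8, 25)
double: tangent at (8, 25): λ = (3·8² + 8)/(2·25) ≡ 12/3. 3⁻¹ ≡ 16 (mod 47), so λ ≡ 12·16 ≡ 4.
  x = λ² - 8 - 8 = 16 - 16 ≡ 0; y = λ·(8 - 0) - 25 ≡ 7. → (0, 7)

(0, 7)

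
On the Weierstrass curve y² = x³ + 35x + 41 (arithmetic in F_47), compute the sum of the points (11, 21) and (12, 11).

(11, 21) + (12, 11). λ = (11 - 21)/(12 - 11) ≡ 37/1 mod 47. 1⁻¹ ≡ 1 (mod 47), so λ ≡ 37.
  x = λ² - 11 - 12 = 1369 - 23 ≡ 30; y = λ·(11 - 30) - 21 ≡ 28. → (30, 28)

(30, 28)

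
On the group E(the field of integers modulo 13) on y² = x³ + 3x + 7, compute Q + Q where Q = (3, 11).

(8, 7)

tangent at (3, 11): λ = (3·3² + 3)/(2·11) ≡ 4/9. 9⁻¹ ≡ 3 (mod 13) since 9·3 = 27 ≡ 1, so λ ≡ 4·3 ≡ 12.
  x = λ² - 3 - 3 = 144 - 6 ≡ 8; y = λ·(3 - 8) - 11 ≡ 7. → (8, 7)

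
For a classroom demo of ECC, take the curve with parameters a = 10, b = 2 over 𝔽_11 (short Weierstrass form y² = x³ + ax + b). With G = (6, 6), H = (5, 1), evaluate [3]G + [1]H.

(5, 10)

First 3G:
Repeated addition: build up to 3G.
2G: tangent at (6, 6): λ = (3·6² + 10)/(2·6) ≡ 8/1. 1⁻¹ ≡ 1 (mod 11) since 1·1 = 1 ≡ 1, so λ ≡ 8·1 ≡ 8.
  x = λ² - 6 - 6 = 64 - 12 ≡ 8; y = λ·(6 - 8) - 6 ≡ 0. → (8, 0)
3G: (8, 0) + (6, 6). λ = (6 - 0)/(6 - 8) ≡ 6/9 mod 11. 9⁻¹ ≡ 5 (mod 11), so λ ≡ 8.
  x = λ² - 8 - 6 = 64 - 14 ≡ 6; y = λ·(8 - 6) - 0 ≡ 5. → (6, 5)
3G = (6, 5).
Finally 3G + H:
(6, 5) + (5, 1). λ = (1 - 5)/(5 - 6) ≡ 7/10 mod 11. 10⁻¹ ≡ 10 (mod 11) since 10·10 = 100 ≡ 1, so λ ≡ 4.
  x = λ² - 6 - 5 = 16 - 11 ≡ 5; y = λ·(6 - 5) - 5 ≡ 10. → (5, 10)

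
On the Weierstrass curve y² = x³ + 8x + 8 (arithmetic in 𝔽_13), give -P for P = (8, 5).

-(8, 5) = (8, -5 mod 13) = (8, 8).

(8, 8)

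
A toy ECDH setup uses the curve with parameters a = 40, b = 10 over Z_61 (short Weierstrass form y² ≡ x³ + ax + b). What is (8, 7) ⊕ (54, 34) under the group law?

(12, 49)

(8, 7) + (54, 34). λ = (34 - 7)/(54 - 8) ≡ 27/46 mod 61. 46⁻¹ ≡ 4 (mod 61), so λ ≡ 47.
  x = λ² - 8 - 54 = 2209 - 62 ≡ 12; y = λ·(8 - 12) - 7 ≡ 49. → (12, 49)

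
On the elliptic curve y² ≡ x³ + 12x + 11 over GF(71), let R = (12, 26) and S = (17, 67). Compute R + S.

(12, 26) + (17, 67). λ = (67 - 26)/(17 - 12) ≡ 41/5 mod 71. 5⁻¹ ≡ 57 (mod 71) since 5·57 = 285 ≡ 1, so λ ≡ 65.
  x = λ² - 12 - 17 = 4225 - 29 ≡ 7; y = λ·(12 - 7) - 26 ≡ 15. → (7, 15)

(7, 15)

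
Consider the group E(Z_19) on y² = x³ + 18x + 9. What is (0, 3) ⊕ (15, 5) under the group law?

(0, 3) + (15, 5). λ = (5 - 3)/(15 - 0) ≡ 2/15 mod 19. 15⁻¹ ≡ 14 (mod 19), so λ ≡ 9.
  x = λ² - 0 - 15 = 81 - 15 ≡ 9; y = λ·(0 - 9) - 3 ≡ 11. → (9, 11)

(9, 11)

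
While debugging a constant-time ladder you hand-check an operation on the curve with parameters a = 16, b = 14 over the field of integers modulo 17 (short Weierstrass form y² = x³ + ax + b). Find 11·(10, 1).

(11, 12)

Write P = (10, 1).
Repeated addition: build up to 11P.
2P: tangent at (10, 1): λ = (3·10² + 16)/(2·1) ≡ 10/2. 2⁻¹ ≡ 9 (mod 17) since 2·9 = 18 ≡ 1, so λ ≡ 10·9 ≡ 5.
  x = λ² - 10 - 10 = 25 - 20 ≡ 5; y = λ·(10 - 5) - 1 ≡ 7. → (5, 7)
3P: (5, 7) + (10, 1). λ = (1 - 7)/(10 - 5) ≡ 11/5 mod 17. 5⁻¹ ≡ 7 (mod 17), so λ ≡ 9.
  x = λ² - 5 - 10 = 81 - 15 ≡ 15; y = λ·(5 - 15) - 7 ≡ 5. → (15, 5)
4P: (15, 5) + (10, 1). λ = (1 - 5)/(10 - 15) ≡ 13/12 mod 17. 12⁻¹ ≡ 10 (mod 17) since 12·10 = 120 ≡ 1, so λ ≡ 11.
  x = λ² - 15 - 10 = 121 - 25 ≡ 11; y = λ·(15 - 11) - 5 ≡ 5. → (11, 5)
5P: (11, 5) + (10, 1). λ = (1 - 5)/(10 - 11) ≡ 13/16 mod 17. 16⁻¹ ≡ 16 (mod 17), so λ ≡ 4.
  x = λ² - 11 - 10 = 16 - 21 ≡ 12; y = λ·(11 - 12) - 5 ≡ 8. → (12, 8)
6P: (12, 8) + (10, 1). λ = (1 - 8)/(10 - 12) ≡ 10/15 mod 17. 15⁻¹ ≡ 8 (mod 17), so λ ≡ 12.
  x = λ² - 12 - 10 = 144 - 22 ≡ 3; y = λ·(12 - 3) - 8 ≡ 15. → (3, 15)
7P: (3, 15) + (10, 1). λ = (1 - 15)/(10 - 3) ≡ 3/7 mod 17. 7⁻¹ ≡ 5 (mod 17), so λ ≡ 15.
  x = λ² - 3 - 10 = 225 - 13 ≡ 8; y = λ·(3 - 8) - 15 ≡ 12. → (8, 12)
8P: (8, 12) + (10, 1). λ = (1 - 12)/(10 - 8) ≡ 6/2 mod 17. 2⁻¹ ≡ 9 (mod 17) since 2·9 = 18 ≡ 1, so λ ≡ 3.
  x = λ² - 8 - 10 = 9 - 18 ≡ 8; y = λ·(8 - 8) - 12 ≡ 5. → (8, 5)
9P: (8, 5) + (10, 1). λ = (1 - 5)/(10 - 8) ≡ 13/2 mod 17. 2⁻¹ ≡ 9 (mod 17), so λ ≡ 15.
  x = λ² - 8 - 10 = 225 - 18 ≡ 3; y = λ·(8 - 3) - 5 ≡ 2. → (3, 2)
10P: (3, 2) + (10, 1). λ = (1 - 2)/(10 - 3) ≡ 16/7 mod 17. 7⁻¹ ≡ 5 (mod 17), so λ ≡ 12.
  x = λ² - 3 - 10 = 144 - 13 ≡ 12; y = λ·(3 - 12) - 2 ≡ 9. → (12, 9)
11P: (12, 9) + (10, 1). λ = (1 - 9)/(10 - 12) ≡ 9/15 mod 17. 15⁻¹ ≡ 8 (mod 17), so λ ≡ 4.
  x = λ² - 12 - 10 = 16 - 22 ≡ 11; y = λ·(12 - 11) - 9 ≡ 12. → (11, 12)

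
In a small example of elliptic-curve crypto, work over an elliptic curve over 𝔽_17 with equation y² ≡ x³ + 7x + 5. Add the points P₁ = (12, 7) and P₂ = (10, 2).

(12, 7) + (10, 2). λ = (2 - 7)/(10 - 12) ≡ 12/15 mod 17. 15⁻¹ ≡ 8 (mod 17), so λ ≡ 11.
  x = λ² - 12 - 10 = 121 - 22 ≡ 14; y = λ·(12 - 14) - 7 ≡ 5. → (14, 5)

(14, 5)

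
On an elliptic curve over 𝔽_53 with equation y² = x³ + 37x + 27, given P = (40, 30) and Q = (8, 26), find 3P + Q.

(31, 38)

First 3P:
Repeated addition: build up to 3P.
2P: tangent at (40, 30): λ = (3·40² + 37)/(2·30) ≡ 14/7. 7⁻¹ ≡ 38 (mod 53), so λ ≡ 14·38 ≡ 2.
  x = λ² - 40 - 40 = 4 - 80 ≡ 30; y = λ·(40 - 30) - 30 ≡ 43. → (30, 43)
3P: (30, 43) + (40, 30). λ = (30 - 43)/(40 - 30) ≡ 40/10 mod 53. 10⁻¹ ≡ 16 (mod 53), so λ ≡ 4.
  x = λ² - 30 - 40 = 16 - 70 ≡ 52; y = λ·(30 - 52) - 43 ≡ 28. → (52, 28)
3P = (52, 28).
Finally 3P + Q:
(52, 28) + (8, 26). λ = (26 - 28)/(8 - 52) ≡ 51/9 mod 53. 9⁻¹ ≡ 6 (mod 53), so λ ≡ 41.
  x = λ² - 52 - 8 = 1681 - 60 ≡ 31; y = λ·(52 - 31) - 28 ≡ 38. → (31, 38)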